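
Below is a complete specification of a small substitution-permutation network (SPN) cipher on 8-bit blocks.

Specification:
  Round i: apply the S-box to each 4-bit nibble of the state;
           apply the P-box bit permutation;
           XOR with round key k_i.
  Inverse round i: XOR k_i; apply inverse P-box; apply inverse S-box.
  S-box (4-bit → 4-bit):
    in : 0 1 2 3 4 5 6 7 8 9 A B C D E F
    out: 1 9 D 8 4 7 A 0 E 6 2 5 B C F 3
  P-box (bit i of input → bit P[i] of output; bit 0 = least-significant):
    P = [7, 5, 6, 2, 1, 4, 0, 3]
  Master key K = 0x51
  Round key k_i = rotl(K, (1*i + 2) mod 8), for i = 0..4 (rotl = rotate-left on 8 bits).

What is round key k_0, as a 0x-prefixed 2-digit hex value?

0x45

K = 0x51
k_0 = rotl(K, (1*0+2) mod 8) = rotl(K, 2) = 0x45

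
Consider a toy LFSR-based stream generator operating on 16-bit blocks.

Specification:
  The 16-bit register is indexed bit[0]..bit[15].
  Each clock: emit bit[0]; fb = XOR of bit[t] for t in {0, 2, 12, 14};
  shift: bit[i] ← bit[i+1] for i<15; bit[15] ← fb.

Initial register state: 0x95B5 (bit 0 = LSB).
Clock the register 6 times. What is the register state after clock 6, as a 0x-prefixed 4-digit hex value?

0x7E56

reg_0 = 0x95B5
clock 1: out=1, reg = 0xCADA
clock 2: out=0, reg = 0xE56D
clock 3: out=1, reg = 0xF2B6
clock 4: out=0, reg = 0xF95B
clock 5: out=1, reg = 0xFCAD
clock 6: out=1, reg = 0x7E56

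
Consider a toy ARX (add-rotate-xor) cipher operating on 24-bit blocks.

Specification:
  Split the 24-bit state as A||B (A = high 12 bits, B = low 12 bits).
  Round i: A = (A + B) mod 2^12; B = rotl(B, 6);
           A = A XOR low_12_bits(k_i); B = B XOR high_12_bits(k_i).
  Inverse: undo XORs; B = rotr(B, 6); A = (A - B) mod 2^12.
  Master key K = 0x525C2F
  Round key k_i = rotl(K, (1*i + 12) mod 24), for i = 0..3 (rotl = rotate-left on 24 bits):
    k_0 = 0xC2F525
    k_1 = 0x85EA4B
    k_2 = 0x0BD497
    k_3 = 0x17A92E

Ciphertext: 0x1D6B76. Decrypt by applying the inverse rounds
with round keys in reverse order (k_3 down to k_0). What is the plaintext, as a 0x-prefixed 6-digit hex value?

0x17B6E0

s_0 = ciphertext = 0x1D6B76
s_1 = InvRound(s_0, k_3) = 0x5D0328
s_2 = InvRound(s_1, k_2) = 0xBF954E
s_3 = InvRound(s_2, k_1) = 0xD7E434
s_4 = InvRound(s_3, k_0) = 0x17B6E0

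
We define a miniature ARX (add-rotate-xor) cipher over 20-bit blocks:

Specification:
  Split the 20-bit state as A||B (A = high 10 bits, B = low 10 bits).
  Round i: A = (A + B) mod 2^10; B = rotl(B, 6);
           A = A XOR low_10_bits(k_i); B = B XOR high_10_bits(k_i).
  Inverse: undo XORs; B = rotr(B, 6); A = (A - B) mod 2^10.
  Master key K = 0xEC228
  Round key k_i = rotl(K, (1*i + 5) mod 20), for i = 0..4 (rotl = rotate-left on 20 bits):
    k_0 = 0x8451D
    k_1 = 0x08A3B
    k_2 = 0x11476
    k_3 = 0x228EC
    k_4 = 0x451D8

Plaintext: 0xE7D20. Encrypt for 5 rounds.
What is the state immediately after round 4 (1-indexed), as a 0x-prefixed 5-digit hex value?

0x8CEC6

s_0 = plaintext = 0xE7D20
s_1 = Round(s_0, k_0) = 0x68A03
s_2 = Round(s_1, k_1) = 0x678C2
s_3 = Round(s_2, k_2) = 0x858C9
s_4 = Round(s_3, k_3) = 0x8CEC6
s_5 = Round(s_4, k_4) = 0x484B8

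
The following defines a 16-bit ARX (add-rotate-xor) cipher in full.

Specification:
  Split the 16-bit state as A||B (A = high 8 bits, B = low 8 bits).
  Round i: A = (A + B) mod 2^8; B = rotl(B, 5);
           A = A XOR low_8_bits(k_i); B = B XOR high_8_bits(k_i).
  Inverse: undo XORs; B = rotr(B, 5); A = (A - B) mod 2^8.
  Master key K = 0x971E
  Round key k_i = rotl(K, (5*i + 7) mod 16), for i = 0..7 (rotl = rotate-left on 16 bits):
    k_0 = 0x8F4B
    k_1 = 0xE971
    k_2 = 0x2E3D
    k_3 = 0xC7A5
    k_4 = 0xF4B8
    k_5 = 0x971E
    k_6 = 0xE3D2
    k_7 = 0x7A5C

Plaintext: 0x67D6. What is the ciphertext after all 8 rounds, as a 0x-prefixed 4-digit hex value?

s_0 = plaintext = 0x67D6
s_1 = Round(s_0, k_0) = 0x7655
s_2 = Round(s_1, k_1) = 0xBA43
s_3 = Round(s_2, k_2) = 0xC046
s_4 = Round(s_3, k_3) = 0xA30F
s_5 = Round(s_4, k_4) = 0x0A15
s_6 = Round(s_5, k_5) = 0x0135
s_7 = Round(s_6, k_6) = 0xE445
s_8 = Round(s_7, k_7) = 0x75D2

0x75D2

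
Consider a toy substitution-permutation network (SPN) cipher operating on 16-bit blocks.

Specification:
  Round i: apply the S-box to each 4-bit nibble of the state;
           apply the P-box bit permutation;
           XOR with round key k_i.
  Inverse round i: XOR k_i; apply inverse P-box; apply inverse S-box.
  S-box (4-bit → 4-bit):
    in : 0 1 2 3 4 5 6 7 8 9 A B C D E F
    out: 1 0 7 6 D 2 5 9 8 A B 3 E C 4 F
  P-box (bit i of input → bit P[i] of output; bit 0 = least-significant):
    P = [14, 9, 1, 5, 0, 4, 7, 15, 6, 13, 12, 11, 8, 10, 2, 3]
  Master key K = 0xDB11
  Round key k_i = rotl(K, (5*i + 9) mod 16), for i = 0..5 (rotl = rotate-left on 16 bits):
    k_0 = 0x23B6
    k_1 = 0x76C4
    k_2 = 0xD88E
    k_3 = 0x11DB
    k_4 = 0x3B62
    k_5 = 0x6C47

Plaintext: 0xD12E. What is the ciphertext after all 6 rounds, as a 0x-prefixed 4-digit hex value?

0xB60D

s_0 = plaintext = 0xD12E
s_1 = Round(s_0, k_0) = 0x2329
s_2 = Round(s_1, k_1) = 0x4171
s_3 = Round(s_2, k_2) = 0x5983
s_4 = Round(s_3, k_3) = 0xBFD9
s_5 = Round(s_4, k_4) = 0x8482
s_6 = Round(s_5, k_5) = 0xB60D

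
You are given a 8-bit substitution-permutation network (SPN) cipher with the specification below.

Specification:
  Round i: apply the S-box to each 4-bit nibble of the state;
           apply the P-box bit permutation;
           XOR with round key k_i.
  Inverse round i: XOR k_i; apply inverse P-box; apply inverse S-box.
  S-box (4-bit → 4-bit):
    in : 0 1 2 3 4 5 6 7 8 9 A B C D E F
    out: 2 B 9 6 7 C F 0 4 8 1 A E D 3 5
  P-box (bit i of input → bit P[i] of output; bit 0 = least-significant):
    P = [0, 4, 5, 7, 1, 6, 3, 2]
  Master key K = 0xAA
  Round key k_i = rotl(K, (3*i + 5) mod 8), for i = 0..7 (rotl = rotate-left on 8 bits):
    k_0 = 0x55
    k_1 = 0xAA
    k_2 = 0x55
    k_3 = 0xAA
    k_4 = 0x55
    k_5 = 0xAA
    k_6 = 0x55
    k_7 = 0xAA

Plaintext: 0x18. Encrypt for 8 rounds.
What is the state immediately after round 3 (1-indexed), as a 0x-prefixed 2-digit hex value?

0xDA

s_0 = plaintext = 0x18
s_1 = Round(s_0, k_0) = 0x33
s_2 = Round(s_1, k_1) = 0xD2
s_3 = Round(s_2, k_2) = 0xDA
s_4 = Round(s_3, k_3) = 0xA5
s_5 = Round(s_4, k_4) = 0xF7
s_6 = Round(s_5, k_5) = 0xA0
s_7 = Round(s_6, k_6) = 0x47
s_8 = Round(s_7, k_7) = 0xE0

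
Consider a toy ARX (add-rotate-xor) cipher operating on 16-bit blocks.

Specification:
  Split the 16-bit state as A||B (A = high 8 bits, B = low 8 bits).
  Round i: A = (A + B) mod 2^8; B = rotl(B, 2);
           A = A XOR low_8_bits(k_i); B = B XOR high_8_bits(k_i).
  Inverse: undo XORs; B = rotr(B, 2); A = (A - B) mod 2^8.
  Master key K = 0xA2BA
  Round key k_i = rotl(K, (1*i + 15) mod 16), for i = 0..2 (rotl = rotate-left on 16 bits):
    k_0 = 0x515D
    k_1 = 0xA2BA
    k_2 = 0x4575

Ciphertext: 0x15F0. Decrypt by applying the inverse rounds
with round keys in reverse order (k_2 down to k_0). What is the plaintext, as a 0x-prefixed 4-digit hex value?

s_0 = ciphertext = 0x15F0
s_1 = InvRound(s_0, k_2) = 0xF36D
s_2 = InvRound(s_1, k_1) = 0x56F3
s_3 = InvRound(s_2, k_0) = 0x63A8

0x63A8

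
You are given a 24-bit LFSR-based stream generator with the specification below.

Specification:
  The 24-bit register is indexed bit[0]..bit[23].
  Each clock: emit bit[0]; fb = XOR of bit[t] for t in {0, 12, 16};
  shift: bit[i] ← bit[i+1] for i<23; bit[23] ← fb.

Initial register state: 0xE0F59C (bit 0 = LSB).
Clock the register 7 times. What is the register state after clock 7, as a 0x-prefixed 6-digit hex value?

reg_0 = 0xE0F59C
clock 1: out=0, reg = 0xF07ACE
clock 2: out=0, reg = 0xF83D67
clock 3: out=1, reg = 0x7C1EB3
clock 4: out=1, reg = 0x3E0F59
clock 5: out=1, reg = 0x9F07AC
clock 6: out=0, reg = 0xCF83D6
clock 7: out=0, reg = 0xE7C1EB

0xE7C1EB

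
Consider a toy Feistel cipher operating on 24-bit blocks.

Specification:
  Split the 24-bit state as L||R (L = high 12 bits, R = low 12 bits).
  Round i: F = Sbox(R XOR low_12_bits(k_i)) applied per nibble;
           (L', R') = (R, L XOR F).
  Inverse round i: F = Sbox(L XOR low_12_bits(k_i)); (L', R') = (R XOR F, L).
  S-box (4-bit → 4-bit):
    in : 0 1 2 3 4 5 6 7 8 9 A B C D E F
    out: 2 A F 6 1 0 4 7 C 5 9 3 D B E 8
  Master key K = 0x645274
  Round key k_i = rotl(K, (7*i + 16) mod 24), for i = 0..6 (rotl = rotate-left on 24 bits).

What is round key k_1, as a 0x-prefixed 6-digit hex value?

0x32293A

K = 0x645274
k_0 = rotl(K, (7*0+16) mod 24) = rotl(K, 16) = 0x746452
k_1 = rotl(K, (7*1+16) mod 24) = rotl(K, 23) = 0x32293A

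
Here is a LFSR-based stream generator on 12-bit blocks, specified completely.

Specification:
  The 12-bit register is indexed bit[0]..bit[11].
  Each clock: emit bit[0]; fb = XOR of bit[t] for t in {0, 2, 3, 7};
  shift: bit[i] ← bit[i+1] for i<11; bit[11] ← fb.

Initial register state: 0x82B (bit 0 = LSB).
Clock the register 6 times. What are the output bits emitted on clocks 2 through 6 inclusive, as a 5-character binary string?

10101

reg_0 = 0x82B
clock 1: out=1, reg = 0x415
clock 2: out=1, reg = 0x20A
clock 3: out=0, reg = 0x905
clock 4: out=1, reg = 0x482
clock 5: out=0, reg = 0xA41
clock 6: out=1, reg = 0xD20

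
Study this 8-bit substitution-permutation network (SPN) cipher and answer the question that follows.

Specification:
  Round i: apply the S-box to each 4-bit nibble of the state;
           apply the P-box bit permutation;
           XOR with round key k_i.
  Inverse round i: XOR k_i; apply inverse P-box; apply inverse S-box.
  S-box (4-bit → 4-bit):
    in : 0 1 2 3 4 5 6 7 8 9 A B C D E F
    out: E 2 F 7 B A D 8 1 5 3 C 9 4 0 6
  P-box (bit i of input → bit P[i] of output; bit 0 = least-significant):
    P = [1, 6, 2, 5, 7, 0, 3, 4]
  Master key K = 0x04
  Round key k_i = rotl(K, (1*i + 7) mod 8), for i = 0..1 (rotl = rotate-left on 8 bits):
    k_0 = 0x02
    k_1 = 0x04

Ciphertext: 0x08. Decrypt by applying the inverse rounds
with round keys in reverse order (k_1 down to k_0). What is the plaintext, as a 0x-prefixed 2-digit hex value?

s_0 = ciphertext = 0x08
s_1 = InvRound(s_0, k_1) = 0xDD
s_2 = InvRound(s_1, k_0) = 0x23

0x23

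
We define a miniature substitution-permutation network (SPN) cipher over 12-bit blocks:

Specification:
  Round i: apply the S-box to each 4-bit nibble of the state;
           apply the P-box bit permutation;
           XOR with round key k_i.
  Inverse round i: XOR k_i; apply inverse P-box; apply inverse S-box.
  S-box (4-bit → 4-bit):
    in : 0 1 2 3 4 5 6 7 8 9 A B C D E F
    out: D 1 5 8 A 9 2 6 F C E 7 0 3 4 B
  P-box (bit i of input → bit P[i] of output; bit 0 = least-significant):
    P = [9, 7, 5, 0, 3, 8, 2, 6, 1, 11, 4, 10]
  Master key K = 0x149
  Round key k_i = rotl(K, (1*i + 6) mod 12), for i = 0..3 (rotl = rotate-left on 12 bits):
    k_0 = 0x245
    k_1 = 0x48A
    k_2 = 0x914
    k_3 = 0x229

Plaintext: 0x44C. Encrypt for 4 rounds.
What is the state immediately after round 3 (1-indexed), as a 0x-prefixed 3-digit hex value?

0x705

s_0 = plaintext = 0x44C
s_1 = Round(s_0, k_0) = 0xF05
s_2 = Round(s_1, k_1) = 0xAC5
s_3 = Round(s_2, k_2) = 0x705
s_4 = Round(s_3, k_3) = 0x874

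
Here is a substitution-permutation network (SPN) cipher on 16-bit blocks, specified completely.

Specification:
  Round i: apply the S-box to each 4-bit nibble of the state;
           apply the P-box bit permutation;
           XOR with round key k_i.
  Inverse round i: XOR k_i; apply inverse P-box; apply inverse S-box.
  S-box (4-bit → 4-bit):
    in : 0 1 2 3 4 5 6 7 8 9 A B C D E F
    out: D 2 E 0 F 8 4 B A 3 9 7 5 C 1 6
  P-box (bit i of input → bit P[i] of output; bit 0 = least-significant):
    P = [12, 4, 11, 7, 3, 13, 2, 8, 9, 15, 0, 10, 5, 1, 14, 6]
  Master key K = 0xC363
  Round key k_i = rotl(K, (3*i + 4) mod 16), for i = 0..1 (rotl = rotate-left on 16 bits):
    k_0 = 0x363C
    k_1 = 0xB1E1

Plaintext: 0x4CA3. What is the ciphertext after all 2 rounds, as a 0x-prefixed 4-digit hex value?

0xA413

s_0 = plaintext = 0x4CA3
s_1 = Round(s_0, k_0) = 0x7557
s_2 = Round(s_1, k_1) = 0xA413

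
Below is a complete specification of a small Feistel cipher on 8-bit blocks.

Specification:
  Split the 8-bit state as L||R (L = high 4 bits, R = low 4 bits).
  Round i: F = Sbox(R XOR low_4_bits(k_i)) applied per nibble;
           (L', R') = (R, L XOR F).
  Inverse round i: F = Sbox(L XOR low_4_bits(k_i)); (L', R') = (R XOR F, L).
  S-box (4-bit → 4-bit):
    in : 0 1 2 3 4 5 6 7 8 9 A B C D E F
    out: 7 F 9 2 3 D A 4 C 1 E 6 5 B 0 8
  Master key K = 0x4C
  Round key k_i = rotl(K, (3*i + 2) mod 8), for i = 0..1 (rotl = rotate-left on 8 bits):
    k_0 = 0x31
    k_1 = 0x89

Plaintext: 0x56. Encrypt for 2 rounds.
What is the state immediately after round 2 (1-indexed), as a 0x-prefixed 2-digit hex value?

s_0 = plaintext = 0x56
s_1 = Round(s_0, k_0) = 0x61
s_2 = Round(s_1, k_1) = 0x1A

0x1A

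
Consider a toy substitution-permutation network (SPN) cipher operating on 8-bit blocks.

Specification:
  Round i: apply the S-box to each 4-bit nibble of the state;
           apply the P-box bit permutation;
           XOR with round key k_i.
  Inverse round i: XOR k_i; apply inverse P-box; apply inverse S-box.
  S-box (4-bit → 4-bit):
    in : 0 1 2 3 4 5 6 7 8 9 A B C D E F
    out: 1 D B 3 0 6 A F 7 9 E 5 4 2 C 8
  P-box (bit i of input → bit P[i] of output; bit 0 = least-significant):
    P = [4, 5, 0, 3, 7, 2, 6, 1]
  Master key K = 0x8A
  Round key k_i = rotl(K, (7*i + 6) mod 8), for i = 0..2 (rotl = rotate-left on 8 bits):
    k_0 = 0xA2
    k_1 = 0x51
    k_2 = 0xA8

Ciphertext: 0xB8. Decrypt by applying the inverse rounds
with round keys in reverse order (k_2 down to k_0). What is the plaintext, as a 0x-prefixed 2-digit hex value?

s_0 = ciphertext = 0xB8
s_1 = InvRound(s_0, k_2) = 0x40
s_2 = InvRound(s_1, k_1) = 0x4B
s_3 = InvRound(s_2, k_0) = 0xBA

0xBA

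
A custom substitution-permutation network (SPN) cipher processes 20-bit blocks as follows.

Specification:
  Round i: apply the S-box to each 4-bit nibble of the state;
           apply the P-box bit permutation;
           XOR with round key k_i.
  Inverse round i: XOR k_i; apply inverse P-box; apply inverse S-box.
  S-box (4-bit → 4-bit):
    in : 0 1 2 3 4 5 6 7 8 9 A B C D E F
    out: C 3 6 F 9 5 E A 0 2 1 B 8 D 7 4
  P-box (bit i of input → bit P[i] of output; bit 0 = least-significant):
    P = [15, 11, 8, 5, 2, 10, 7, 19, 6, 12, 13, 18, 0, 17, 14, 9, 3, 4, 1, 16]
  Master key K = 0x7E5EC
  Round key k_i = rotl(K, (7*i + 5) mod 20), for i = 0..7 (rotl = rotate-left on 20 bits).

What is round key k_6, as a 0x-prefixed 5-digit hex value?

0x2F63F

K = 0x7E5EC
k_0 = rotl(K, (7*0+5) mod 20) = rotl(K, 5) = 0xCBD8F
k_1 = rotl(K, (7*1+5) mod 20) = rotl(K, 12) = 0xEC7E5
k_2 = rotl(K, (7*2+5) mod 20) = rotl(K, 19) = 0x3F2F6
k_3 = rotl(K, (7*3+5) mod 20) = rotl(K, 6) = 0x97B1F
k_4 = rotl(K, (7*4+5) mod 20) = rotl(K, 13) = 0xD8FCB
k_5 = rotl(K, (7*5+5) mod 20) = rotl(K, 0) = 0x7E5EC
k_6 = rotl(K, (7*6+5) mod 20) = rotl(K, 7) = 0x2F63F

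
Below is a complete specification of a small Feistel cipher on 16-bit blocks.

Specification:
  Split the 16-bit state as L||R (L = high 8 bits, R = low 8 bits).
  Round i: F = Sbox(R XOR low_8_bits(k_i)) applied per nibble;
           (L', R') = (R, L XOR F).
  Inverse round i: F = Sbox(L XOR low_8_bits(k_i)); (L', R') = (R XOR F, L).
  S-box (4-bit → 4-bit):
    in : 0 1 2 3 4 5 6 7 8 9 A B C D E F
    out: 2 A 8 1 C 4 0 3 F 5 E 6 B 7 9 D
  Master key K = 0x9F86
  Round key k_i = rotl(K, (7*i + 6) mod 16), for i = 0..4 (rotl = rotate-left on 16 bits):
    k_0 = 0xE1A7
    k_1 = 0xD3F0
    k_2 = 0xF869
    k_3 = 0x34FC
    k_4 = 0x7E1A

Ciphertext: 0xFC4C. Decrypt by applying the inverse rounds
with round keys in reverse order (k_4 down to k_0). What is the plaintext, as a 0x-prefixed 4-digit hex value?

0xF383

s_0 = ciphertext = 0xFC4C
s_1 = InvRound(s_0, k_4) = 0xDCFC
s_2 = InvRound(s_1, k_3) = 0x7EDC
s_3 = InvRound(s_2, k_2) = 0x7F7E
s_4 = InvRound(s_3, k_1) = 0x837F
s_5 = InvRound(s_4, k_0) = 0xF383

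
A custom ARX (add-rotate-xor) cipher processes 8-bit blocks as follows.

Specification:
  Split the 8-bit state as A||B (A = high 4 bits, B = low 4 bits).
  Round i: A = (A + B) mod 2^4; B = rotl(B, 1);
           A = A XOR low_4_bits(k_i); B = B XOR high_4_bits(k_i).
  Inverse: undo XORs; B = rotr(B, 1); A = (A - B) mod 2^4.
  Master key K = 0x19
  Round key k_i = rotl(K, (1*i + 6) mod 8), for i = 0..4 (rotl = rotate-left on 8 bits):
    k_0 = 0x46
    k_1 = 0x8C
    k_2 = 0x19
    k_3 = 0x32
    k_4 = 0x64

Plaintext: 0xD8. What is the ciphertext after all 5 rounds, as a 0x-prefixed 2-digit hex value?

0xB5

s_0 = plaintext = 0xD8
s_1 = Round(s_0, k_0) = 0x35
s_2 = Round(s_1, k_1) = 0x42
s_3 = Round(s_2, k_2) = 0xF5
s_4 = Round(s_3, k_3) = 0x69
s_5 = Round(s_4, k_4) = 0xB5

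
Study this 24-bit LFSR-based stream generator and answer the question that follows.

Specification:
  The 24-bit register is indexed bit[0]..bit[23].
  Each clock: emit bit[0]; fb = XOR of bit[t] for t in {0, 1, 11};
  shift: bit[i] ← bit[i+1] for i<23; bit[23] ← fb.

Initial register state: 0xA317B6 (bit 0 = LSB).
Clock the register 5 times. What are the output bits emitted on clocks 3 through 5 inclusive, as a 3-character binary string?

reg_0 = 0xA317B6
clock 1: out=0, reg = 0xD18BDB
clock 2: out=1, reg = 0xE8C5ED
clock 3: out=1, reg = 0xF462F6
clock 4: out=0, reg = 0xFA317B
clock 5: out=1, reg = 0x7D18BD

101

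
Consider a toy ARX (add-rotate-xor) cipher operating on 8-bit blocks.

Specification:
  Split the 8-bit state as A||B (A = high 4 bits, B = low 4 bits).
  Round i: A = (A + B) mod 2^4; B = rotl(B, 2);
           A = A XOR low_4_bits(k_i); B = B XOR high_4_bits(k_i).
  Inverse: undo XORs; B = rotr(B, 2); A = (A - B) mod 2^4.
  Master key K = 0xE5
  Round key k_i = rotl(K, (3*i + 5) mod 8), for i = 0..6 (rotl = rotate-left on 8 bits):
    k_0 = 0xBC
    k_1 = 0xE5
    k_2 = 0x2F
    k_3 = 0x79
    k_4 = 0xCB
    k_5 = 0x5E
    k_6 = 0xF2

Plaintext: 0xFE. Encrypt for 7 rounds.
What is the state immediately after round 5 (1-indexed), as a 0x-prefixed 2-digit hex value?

s_0 = plaintext = 0xFE
s_1 = Round(s_0, k_0) = 0x10
s_2 = Round(s_1, k_1) = 0x4E
s_3 = Round(s_2, k_2) = 0xD9
s_4 = Round(s_3, k_3) = 0xF1
s_5 = Round(s_4, k_4) = 0xB8
s_6 = Round(s_5, k_5) = 0xD7
s_7 = Round(s_6, k_6) = 0x62

0xB8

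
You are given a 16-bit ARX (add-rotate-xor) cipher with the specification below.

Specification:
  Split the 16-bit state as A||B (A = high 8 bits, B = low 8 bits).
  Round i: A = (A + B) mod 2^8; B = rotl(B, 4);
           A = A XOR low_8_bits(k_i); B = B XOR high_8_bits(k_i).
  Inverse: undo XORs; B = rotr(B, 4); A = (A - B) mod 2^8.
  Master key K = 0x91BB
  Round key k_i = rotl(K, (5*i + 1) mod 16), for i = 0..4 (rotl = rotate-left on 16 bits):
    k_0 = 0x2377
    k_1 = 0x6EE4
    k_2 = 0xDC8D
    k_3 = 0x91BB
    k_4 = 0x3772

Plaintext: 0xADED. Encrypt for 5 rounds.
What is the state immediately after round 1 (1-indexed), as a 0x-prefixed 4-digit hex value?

s_0 = plaintext = 0xADED
s_1 = Round(s_0, k_0) = 0xEDFD
s_2 = Round(s_1, k_1) = 0x0EB1
s_3 = Round(s_2, k_2) = 0x32C7
s_4 = Round(s_3, k_3) = 0x42ED
s_5 = Round(s_4, k_4) = 0x5DE9

0xEDFD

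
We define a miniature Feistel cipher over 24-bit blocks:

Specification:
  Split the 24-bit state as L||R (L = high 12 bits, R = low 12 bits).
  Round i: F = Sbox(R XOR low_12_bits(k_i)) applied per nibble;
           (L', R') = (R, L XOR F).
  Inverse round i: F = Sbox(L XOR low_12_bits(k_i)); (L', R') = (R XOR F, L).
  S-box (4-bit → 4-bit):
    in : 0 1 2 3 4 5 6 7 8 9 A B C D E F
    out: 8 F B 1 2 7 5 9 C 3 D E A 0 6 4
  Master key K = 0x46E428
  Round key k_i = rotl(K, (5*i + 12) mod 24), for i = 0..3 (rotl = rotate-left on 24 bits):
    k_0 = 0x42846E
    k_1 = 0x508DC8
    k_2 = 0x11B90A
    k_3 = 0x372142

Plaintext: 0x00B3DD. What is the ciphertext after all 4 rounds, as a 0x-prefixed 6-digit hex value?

0x5B032D

s_0 = plaintext = 0x00B3DD
s_1 = Round(s_0, k_0) = 0x3DD9EA
s_2 = Round(s_1, k_1) = 0x9EA166
s_3 = Round(s_2, k_2) = 0x1665B0
s_4 = Round(s_3, k_3) = 0x5B032D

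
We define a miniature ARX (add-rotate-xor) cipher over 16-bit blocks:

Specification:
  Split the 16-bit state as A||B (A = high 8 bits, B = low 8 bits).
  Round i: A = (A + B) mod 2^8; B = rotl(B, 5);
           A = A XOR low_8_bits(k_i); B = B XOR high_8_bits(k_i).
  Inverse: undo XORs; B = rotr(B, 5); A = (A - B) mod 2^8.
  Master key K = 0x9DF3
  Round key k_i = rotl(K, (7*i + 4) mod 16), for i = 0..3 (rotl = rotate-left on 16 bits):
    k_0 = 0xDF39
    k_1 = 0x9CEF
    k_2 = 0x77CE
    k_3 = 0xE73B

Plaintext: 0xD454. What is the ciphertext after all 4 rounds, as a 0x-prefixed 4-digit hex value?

s_0 = plaintext = 0xD454
s_1 = Round(s_0, k_0) = 0x1155
s_2 = Round(s_1, k_1) = 0x8936
s_3 = Round(s_2, k_2) = 0x71B1
s_4 = Round(s_3, k_3) = 0x19D1

0x19D1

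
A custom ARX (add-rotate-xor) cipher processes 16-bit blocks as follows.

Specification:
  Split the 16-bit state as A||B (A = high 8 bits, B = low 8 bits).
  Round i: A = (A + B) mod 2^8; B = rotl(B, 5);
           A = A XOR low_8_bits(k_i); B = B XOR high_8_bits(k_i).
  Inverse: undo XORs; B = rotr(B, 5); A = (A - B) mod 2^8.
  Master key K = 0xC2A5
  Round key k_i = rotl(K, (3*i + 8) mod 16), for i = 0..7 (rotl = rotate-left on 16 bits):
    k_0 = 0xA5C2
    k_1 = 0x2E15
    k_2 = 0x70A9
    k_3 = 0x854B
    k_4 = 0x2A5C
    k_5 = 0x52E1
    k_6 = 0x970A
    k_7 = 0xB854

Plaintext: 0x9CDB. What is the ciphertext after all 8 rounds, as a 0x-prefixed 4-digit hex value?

0x70D3

s_0 = plaintext = 0x9CDB
s_1 = Round(s_0, k_0) = 0xB5DE
s_2 = Round(s_1, k_1) = 0x86F5
s_3 = Round(s_2, k_2) = 0xD2CE
s_4 = Round(s_3, k_3) = 0xEB5C
s_5 = Round(s_4, k_4) = 0x1BA1
s_6 = Round(s_5, k_5) = 0x5D66
s_7 = Round(s_6, k_6) = 0xC95B
s_8 = Round(s_7, k_7) = 0x70D3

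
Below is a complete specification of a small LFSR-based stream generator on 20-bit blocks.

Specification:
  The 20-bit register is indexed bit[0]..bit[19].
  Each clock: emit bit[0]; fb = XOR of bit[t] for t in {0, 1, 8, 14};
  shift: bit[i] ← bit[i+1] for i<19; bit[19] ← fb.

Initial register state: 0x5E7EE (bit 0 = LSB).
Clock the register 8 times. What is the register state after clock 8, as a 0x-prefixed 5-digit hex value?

reg_0 = 0x5E7EE
clock 1: out=0, reg = 0xAF3F7
clock 2: out=1, reg = 0x579FB
clock 3: out=1, reg = 0x2BCFD
clock 4: out=1, reg = 0x95E7E
clock 5: out=0, reg = 0x4AF3F
clock 6: out=1, reg = 0xA579F
clock 7: out=1, reg = 0x52BCF
clock 8: out=1, reg = 0xA95E7

0xA95E7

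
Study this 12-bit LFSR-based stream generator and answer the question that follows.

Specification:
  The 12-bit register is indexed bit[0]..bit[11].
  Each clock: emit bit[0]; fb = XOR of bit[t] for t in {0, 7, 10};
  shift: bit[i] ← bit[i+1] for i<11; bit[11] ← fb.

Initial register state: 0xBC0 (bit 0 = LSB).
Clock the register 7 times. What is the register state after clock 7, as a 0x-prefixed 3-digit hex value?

0x637

reg_0 = 0xBC0
clock 1: out=0, reg = 0xDE0
clock 2: out=0, reg = 0x6F0
clock 3: out=0, reg = 0x378
clock 4: out=0, reg = 0x1BC
clock 5: out=0, reg = 0x8DE
clock 6: out=0, reg = 0xC6F
clock 7: out=1, reg = 0x637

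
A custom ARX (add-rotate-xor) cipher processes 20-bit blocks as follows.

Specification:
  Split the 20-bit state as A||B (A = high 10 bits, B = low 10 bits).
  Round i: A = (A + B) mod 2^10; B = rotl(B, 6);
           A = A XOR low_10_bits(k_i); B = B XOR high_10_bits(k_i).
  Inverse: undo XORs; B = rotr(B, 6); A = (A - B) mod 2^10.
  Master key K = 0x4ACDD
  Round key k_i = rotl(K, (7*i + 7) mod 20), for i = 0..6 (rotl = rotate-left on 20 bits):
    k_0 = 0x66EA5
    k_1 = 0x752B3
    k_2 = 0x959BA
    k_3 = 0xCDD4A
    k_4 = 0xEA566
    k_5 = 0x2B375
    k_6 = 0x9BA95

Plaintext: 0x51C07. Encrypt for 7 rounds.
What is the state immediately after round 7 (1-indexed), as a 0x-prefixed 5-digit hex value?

s_0 = plaintext = 0x51C07
s_1 = Round(s_0, k_0) = 0xFAC5B
s_2 = Round(s_1, k_1) = 0xBD711
s_3 = Round(s_2, k_2) = 0xEF227
s_4 = Round(s_3, k_3) = 0x2A6D5
s_5 = Round(s_4, k_4) = 0x862C4
s_6 = Round(s_5, k_5) = 0xEA580
s_7 = Round(s_6, k_6) = 0xEF276

0xEF276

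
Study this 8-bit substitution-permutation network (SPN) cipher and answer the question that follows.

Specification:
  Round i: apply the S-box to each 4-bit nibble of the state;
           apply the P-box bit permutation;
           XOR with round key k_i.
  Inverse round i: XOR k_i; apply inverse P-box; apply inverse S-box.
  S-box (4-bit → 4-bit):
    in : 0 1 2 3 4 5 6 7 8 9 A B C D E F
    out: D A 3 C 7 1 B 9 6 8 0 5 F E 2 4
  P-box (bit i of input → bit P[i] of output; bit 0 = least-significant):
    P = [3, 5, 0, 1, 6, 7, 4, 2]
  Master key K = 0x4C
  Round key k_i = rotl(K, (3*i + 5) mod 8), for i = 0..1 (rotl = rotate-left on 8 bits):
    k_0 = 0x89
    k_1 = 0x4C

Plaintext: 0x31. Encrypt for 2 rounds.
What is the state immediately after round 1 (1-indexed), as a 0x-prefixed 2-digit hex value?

s_0 = plaintext = 0x31
s_1 = Round(s_0, k_0) = 0xBF
s_2 = Round(s_1, k_1) = 0x1D

0xBF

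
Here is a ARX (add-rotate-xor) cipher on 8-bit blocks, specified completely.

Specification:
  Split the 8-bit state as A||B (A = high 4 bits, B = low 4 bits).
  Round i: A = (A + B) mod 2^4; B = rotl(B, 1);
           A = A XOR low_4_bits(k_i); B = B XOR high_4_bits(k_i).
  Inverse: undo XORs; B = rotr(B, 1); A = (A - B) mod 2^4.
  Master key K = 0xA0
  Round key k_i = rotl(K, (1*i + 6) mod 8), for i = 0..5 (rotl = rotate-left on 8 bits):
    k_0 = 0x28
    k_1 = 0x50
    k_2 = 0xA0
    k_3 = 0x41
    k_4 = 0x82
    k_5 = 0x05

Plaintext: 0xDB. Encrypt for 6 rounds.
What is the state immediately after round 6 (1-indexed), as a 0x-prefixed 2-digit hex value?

0xCA

s_0 = plaintext = 0xDB
s_1 = Round(s_0, k_0) = 0x05
s_2 = Round(s_1, k_1) = 0x5F
s_3 = Round(s_2, k_2) = 0x45
s_4 = Round(s_3, k_3) = 0x8E
s_5 = Round(s_4, k_4) = 0x45
s_6 = Round(s_5, k_5) = 0xCA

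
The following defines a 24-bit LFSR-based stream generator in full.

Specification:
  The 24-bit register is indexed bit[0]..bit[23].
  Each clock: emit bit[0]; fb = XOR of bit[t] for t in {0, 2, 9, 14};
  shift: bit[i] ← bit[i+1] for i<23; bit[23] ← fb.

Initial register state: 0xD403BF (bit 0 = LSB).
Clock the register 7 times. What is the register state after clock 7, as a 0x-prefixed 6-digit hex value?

0x03A807

reg_0 = 0xD403BF
clock 1: out=1, reg = 0xEA01DF
clock 2: out=1, reg = 0x7500EF
clock 3: out=1, reg = 0x3A8077
clock 4: out=1, reg = 0x1D403B
clock 5: out=1, reg = 0x0EA01D
clock 6: out=1, reg = 0x07500E
clock 7: out=0, reg = 0x03A807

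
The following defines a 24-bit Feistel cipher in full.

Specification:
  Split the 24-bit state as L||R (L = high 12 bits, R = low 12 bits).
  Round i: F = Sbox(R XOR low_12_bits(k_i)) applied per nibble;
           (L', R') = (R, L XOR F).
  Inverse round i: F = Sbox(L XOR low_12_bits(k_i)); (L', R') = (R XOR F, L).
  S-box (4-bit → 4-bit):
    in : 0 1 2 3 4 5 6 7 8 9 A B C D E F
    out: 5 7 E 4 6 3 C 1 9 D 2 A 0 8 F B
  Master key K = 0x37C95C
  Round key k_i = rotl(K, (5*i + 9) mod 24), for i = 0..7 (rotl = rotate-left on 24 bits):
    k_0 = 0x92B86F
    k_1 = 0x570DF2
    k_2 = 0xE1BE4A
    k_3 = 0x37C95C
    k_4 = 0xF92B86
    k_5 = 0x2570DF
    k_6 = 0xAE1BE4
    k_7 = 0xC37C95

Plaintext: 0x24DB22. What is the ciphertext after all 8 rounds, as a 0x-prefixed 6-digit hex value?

0xBCFE23

s_0 = plaintext = 0x24DB22
s_1 = Round(s_0, k_0) = 0xB22625
s_2 = Round(s_1, k_1) = 0x6251A3
s_3 = Round(s_2, k_2) = 0x1A3DD8
s_4 = Round(s_3, k_3) = 0xDD8735
s_5 = Round(s_4, k_4) = 0x735D7C
s_6 = Round(s_5, k_5) = 0xD7CF11
s_7 = Round(s_6, k_6) = 0xF11BCF
s_8 = Round(s_7, k_7) = 0xBCFE23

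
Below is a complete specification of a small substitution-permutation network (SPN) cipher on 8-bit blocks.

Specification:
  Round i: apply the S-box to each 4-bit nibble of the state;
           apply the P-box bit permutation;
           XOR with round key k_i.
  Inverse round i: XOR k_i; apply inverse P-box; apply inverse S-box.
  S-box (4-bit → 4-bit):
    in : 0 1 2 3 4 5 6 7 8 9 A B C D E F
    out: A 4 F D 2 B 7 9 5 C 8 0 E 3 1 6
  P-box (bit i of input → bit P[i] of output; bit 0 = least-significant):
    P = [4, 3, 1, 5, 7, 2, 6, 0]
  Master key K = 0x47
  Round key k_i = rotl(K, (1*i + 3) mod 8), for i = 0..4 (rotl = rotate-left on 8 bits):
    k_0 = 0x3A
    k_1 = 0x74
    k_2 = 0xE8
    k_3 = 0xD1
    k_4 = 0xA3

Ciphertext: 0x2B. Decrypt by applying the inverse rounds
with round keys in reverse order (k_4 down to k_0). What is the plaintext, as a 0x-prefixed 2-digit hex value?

0x09

s_0 = ciphertext = 0x2B
s_1 = InvRound(s_0, k_4) = 0xE4
s_2 = InvRound(s_1, k_3) = 0x07
s_3 = InvRound(s_2, k_2) = 0x2C
s_4 = InvRound(s_3, k_1) = 0x1D
s_5 = InvRound(s_4, k_0) = 0x09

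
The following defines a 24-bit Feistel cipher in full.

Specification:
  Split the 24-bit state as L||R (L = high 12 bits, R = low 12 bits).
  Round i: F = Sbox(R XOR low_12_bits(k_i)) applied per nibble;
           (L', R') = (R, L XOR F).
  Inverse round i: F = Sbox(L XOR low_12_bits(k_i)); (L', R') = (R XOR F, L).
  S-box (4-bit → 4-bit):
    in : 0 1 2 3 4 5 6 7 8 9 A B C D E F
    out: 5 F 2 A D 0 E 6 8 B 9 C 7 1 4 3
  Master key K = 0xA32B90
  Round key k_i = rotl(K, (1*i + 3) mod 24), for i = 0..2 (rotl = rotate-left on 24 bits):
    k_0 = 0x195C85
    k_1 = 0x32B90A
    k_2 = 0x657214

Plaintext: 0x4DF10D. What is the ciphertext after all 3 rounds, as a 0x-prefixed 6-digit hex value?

s_0 = plaintext = 0x4DF10D
s_1 = Round(s_0, k_0) = 0x10D557
s_2 = Round(s_1, k_1) = 0x55760C
s_3 = Round(s_2, k_2) = 0x60C8AF

0x60C8AF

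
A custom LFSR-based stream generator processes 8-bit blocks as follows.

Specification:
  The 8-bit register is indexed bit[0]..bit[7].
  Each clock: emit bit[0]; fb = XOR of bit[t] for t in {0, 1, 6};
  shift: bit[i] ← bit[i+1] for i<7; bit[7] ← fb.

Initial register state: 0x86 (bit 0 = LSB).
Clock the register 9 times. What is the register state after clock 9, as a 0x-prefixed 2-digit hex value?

reg_0 = 0x86
clock 1: out=0, reg = 0xC3
clock 2: out=1, reg = 0xE1
clock 3: out=1, reg = 0x70
clock 4: out=0, reg = 0xB8
clock 5: out=0, reg = 0x5C
clock 6: out=0, reg = 0xAE
clock 7: out=0, reg = 0xD7
clock 8: out=1, reg = 0xEB
clock 9: out=1, reg = 0xF5

0xF5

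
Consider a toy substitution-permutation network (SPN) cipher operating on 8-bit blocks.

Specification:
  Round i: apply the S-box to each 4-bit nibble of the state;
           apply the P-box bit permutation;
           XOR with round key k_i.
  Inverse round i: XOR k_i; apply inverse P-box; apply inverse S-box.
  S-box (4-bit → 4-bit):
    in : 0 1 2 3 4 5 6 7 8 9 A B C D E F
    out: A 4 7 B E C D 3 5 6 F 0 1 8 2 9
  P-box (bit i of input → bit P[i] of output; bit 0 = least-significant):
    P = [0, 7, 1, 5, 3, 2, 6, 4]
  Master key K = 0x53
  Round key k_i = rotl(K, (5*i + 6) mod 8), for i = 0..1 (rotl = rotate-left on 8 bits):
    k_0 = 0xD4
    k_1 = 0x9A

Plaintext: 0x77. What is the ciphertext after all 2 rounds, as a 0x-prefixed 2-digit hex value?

s_0 = plaintext = 0x77
s_1 = Round(s_0, k_0) = 0x59
s_2 = Round(s_1, k_1) = 0x48

0x48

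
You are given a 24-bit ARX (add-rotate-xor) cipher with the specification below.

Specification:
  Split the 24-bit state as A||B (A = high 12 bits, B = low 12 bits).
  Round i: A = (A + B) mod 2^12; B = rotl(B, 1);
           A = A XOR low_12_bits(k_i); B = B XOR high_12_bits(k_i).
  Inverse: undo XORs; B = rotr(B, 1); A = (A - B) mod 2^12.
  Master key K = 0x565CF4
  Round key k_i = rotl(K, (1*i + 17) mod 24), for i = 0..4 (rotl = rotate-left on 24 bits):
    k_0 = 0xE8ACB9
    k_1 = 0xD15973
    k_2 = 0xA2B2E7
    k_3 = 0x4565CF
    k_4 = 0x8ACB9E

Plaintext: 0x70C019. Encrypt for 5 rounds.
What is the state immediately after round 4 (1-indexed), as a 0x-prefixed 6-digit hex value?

0x980191

s_0 = plaintext = 0x70C019
s_1 = Round(s_0, k_0) = 0xB9CEB8
s_2 = Round(s_1, k_1) = 0x327064
s_3 = Round(s_2, k_2) = 0x16CAE3
s_4 = Round(s_3, k_3) = 0x980191
s_5 = Round(s_4, k_4) = 0x08FB8E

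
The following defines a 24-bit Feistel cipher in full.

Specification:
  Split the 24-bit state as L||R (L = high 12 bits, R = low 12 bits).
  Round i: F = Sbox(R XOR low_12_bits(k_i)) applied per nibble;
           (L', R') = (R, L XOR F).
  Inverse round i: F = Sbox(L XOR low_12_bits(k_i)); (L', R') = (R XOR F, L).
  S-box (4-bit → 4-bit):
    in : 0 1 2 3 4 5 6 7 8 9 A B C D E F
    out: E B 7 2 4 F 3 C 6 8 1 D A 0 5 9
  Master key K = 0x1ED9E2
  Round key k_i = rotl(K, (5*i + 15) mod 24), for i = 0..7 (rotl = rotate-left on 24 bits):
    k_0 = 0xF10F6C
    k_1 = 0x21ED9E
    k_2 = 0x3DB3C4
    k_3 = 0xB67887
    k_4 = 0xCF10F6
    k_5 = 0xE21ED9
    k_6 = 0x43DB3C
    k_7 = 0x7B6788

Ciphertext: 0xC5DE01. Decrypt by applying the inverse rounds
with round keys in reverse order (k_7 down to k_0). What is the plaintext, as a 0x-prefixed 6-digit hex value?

s_0 = ciphertext = 0xC5DE01
s_1 = InvRound(s_0, k_7) = 0x30EC5D
s_2 = InvRound(s_1, k_6) = 0xA7A30E
s_3 = InvRound(s_2, k_5) = 0x71CA7A
s_4 = InvRound(s_3, k_4) = 0x62B71C
s_5 = InvRound(s_4, k_3) = 0x20662B
s_6 = InvRound(s_5, k_2) = 0xD8C206
s_7 = InvRound(s_6, k_1) = 0xCB1D8C
s_8 = InvRound(s_7, k_0) = 0xF8CCB1

0xF8CCB1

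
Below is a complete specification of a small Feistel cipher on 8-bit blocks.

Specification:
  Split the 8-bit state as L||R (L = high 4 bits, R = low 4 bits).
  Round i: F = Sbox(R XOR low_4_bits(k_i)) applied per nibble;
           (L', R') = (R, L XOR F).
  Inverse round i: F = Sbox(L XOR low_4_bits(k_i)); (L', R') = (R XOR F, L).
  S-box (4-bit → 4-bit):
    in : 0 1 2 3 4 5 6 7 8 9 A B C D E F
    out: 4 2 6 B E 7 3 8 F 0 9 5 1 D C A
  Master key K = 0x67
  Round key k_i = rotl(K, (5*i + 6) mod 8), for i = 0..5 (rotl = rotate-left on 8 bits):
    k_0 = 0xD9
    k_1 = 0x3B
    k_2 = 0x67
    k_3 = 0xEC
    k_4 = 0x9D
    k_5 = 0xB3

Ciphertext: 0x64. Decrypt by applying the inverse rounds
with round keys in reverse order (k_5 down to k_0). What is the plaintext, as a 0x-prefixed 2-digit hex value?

s_0 = ciphertext = 0x64
s_1 = InvRound(s_0, k_5) = 0x36
s_2 = InvRound(s_1, k_4) = 0xA3
s_3 = InvRound(s_2, k_3) = 0x0A
s_4 = InvRound(s_3, k_2) = 0x20
s_5 = InvRound(s_4, k_1) = 0x02
s_6 = InvRound(s_5, k_0) = 0x20

0x20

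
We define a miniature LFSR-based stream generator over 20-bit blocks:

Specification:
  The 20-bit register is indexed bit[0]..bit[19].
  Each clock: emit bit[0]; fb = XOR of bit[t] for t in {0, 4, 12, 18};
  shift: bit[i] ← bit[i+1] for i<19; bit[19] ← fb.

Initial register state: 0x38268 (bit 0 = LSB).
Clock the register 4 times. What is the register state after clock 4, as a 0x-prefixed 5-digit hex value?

0xE3826

reg_0 = 0x38268
clock 1: out=0, reg = 0x1C134
clock 2: out=0, reg = 0x8E09A
clock 3: out=0, reg = 0xC704D
clock 4: out=1, reg = 0xE3826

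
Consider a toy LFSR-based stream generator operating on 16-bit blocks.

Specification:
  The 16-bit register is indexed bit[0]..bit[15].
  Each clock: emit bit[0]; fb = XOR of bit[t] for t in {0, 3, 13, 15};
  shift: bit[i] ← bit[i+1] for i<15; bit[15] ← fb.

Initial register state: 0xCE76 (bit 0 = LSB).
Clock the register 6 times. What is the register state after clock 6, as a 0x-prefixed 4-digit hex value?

reg_0 = 0xCE76
clock 1: out=0, reg = 0xE73B
clock 2: out=1, reg = 0x739D
clock 3: out=1, reg = 0xB9CE
clock 4: out=0, reg = 0xDCE7
clock 5: out=1, reg = 0x6E73
clock 6: out=1, reg = 0x3739

0x3739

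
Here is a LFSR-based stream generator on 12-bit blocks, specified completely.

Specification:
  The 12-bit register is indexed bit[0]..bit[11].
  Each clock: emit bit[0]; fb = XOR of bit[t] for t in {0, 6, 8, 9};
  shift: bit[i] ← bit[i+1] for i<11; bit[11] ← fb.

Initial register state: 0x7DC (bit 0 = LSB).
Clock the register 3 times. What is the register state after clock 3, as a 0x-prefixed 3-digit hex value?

0xEFB

reg_0 = 0x7DC
clock 1: out=0, reg = 0xBEE
clock 2: out=0, reg = 0xDF7
clock 3: out=1, reg = 0xEFB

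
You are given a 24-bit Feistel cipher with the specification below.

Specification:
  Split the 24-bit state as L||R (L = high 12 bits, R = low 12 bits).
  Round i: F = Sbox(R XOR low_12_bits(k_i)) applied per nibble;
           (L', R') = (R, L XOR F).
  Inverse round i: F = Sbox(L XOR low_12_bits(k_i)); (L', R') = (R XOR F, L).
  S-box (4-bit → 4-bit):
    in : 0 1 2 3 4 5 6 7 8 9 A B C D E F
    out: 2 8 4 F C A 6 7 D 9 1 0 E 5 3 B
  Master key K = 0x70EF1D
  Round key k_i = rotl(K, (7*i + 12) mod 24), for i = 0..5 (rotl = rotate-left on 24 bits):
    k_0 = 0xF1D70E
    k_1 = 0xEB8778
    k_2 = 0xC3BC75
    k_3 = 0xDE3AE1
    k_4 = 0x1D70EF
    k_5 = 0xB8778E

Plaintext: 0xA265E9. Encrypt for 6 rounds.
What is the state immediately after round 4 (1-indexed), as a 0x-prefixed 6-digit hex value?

s_0 = plaintext = 0xA265E9
s_1 = Round(s_0, k_0) = 0x5E9E11
s_2 = Round(s_1, k_1) = 0xE11C80
s_3 = Round(s_2, k_2) = 0xC80CAB
s_4 = Round(s_3, k_3) = 0xCABA41
s_5 = Round(s_4, k_4) = 0xA41DB8
s_6 = Round(s_5, k_5) = 0xDB8BB7

0xCABA41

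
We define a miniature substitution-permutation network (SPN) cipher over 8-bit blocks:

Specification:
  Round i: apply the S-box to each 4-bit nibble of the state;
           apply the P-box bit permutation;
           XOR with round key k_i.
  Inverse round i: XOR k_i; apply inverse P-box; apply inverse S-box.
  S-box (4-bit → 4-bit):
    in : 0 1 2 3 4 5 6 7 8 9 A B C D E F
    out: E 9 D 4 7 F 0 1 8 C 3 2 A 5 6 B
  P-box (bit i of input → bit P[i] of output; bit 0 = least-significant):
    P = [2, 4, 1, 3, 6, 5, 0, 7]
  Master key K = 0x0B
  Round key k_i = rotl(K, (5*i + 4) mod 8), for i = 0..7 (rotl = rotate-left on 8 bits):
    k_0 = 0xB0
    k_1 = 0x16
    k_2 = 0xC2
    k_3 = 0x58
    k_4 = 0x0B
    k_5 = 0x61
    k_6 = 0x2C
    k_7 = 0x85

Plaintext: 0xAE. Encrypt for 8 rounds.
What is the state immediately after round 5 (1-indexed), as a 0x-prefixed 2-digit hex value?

s_0 = plaintext = 0xAE
s_1 = Round(s_0, k_0) = 0xC2
s_2 = Round(s_1, k_1) = 0xB8
s_3 = Round(s_2, k_2) = 0xEA
s_4 = Round(s_3, k_3) = 0x6D
s_5 = Round(s_4, k_4) = 0x0D
s_6 = Round(s_5, k_5) = 0xC6
s_7 = Round(s_6, k_6) = 0x8C
s_8 = Round(s_7, k_7) = 0x1D

0x0D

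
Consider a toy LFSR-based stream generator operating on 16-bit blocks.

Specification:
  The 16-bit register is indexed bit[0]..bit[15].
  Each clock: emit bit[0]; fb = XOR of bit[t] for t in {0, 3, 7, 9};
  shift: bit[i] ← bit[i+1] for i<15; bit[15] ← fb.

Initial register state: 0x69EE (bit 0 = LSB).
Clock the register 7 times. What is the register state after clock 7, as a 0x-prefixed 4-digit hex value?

reg_0 = 0x69EE
clock 1: out=0, reg = 0x34F7
clock 2: out=1, reg = 0x1A7B
clock 3: out=1, reg = 0x8D3D
clock 4: out=1, reg = 0x469E
clock 5: out=0, reg = 0xA34F
clock 6: out=1, reg = 0xD1A7
clock 7: out=1, reg = 0x68D3

0x68D3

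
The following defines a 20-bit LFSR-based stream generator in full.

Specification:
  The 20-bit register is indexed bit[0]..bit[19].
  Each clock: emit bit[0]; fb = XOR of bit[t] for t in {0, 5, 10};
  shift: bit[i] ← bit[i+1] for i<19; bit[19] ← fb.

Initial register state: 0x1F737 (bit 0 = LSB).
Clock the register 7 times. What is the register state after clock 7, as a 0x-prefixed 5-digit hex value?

reg_0 = 0x1F737
clock 1: out=1, reg = 0x8FB9B
clock 2: out=1, reg = 0xC7DCD
clock 3: out=1, reg = 0x63EE6
clock 4: out=0, reg = 0x31F73
clock 5: out=1, reg = 0x98FB9
clock 6: out=1, reg = 0xCC7DC
clock 7: out=0, reg = 0xE63EE

0xE63EE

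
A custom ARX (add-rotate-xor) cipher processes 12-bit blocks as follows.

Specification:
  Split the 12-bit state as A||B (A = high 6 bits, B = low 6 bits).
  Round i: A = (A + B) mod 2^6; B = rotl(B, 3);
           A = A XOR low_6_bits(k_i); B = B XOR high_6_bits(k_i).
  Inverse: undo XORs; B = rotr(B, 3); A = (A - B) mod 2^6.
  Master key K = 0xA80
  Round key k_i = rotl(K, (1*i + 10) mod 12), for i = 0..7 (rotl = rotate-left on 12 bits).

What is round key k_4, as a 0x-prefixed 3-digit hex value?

K = 0xA80
k_0 = rotl(K, (1*0+10) mod 12) = rotl(K, 10) = 0x2A0
k_1 = rotl(K, (1*1+10) mod 12) = rotl(K, 11) = 0x540
k_2 = rotl(K, (1*2+10) mod 12) = rotl(K, 0) = 0xA80
k_3 = rotl(K, (1*3+10) mod 12) = rotl(K, 1) = 0x501
k_4 = rotl(K, (1*4+10) mod 12) = rotl(K, 2) = 0xA02

0xA02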